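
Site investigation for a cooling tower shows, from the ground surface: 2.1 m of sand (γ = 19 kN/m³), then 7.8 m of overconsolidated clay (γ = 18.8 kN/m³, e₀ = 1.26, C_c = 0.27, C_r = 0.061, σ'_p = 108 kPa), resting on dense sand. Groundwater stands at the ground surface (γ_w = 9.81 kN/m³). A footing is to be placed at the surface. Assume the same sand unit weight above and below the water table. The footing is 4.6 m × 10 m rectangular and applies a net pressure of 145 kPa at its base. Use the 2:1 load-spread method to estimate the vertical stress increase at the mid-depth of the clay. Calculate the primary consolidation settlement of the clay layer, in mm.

S_c ≈ 49.8 mm

Mid-depth of clay below the ground surface: z = 2.1 + 7.8/2 = 6 m.
Total vertical stress at mid-clay: σ_v = 19×2.1 + 18.8×3.9 = 113.22 kPa.
Pore pressure: u = 9.81×(6 − 0) = 58.86 kPa.
Initial effective stress: σ'_0 = σ_v − u = 113.22 − 58.86 = 54.36 kPa.
Stress increase at mid-clay by the 2:1 spreading method:
Δσ = qBL/((B+z)(L+z)) = 145×4.6×10/((4.6+6)(10+6)) = 39.328 kPa
Final effective stress: σ'_f = 54.36 + 39.328 = 93.688 kPa.
σ'_f = 93.688 ≤ σ'_p = 108 kPa, so the clay remains overconsolidated and only the recompression index applies:
S_c = C_r·H/(1+e₀)·log₁₀(σ'_f/σ'_0) = 0.061×7.8/2.26×log₁₀(93.688/54.36)
    = 0.21053 × 0.2364 = 0.04977 m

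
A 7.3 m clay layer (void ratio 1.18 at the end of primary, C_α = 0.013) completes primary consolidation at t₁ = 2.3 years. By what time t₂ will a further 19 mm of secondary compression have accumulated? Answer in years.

S_s = C_α·H/(1+e_p)·log₁₀(t₂/t₁) ⇒ log₁₀(t₂/t₁) = S_s·(1+e_p)/(C_α·H).
log₁₀(t₂/t₁) = 0.019 × (1+1.18) / (0.013×7.3) = 0.4365
t₂ = t₁ × 10^0.4365 = 2.3 × 2.732 = 6.283 years

t₂ ≈ 6.28 years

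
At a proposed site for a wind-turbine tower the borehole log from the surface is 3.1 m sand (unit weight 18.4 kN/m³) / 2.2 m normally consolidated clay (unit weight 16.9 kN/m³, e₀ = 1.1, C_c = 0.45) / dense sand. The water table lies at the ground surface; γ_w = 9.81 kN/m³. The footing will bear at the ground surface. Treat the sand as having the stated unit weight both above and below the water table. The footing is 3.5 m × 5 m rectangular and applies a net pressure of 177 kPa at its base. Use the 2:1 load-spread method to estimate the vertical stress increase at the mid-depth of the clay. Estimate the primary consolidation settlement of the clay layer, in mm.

Mid-depth of clay below the ground surface: z = 3.1 + 2.2/2 = 4.2 m.
Total vertical stress at mid-clay: σ_v = 18.4×3.1 + 16.9×1.1 = 75.63 kPa.
Pore pressure: u = 9.81×(4.2 − 0) = 41.202 kPa.
Initial effective stress: σ'_0 = σ_v − u = 75.63 − 41.202 = 34.428 kPa.
Stress increase at mid-clay by the 2:1 spreading method:
Δσ = qBL/((B+z)(L+z)) = 177×3.5×5/((3.5+4.2)(5+4.2)) = 43.725 kPa
Final effective stress: σ'_f = σ'_0 + Δσ = 34.428 + 43.725 = 78.153 kPa.
Normally consolidated clay, so the full stress increment lies on the virgin compression line:
S_c = C_c·H/(1+e₀)·log₁₀(σ'_f/σ'_0) = 0.45×2.2/(1+1.1)×log₁₀(78.153/34.428)
    = 0.47143 × 0.35603 = 0.1678 m

S_c ≈ 168 mm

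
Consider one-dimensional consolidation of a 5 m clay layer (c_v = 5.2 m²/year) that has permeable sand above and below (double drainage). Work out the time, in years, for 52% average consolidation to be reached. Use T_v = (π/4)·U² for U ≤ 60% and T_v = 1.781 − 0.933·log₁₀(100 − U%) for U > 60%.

t ≈ 0.255 years

Drainage path length: H_d = H/2 = 2.5 m (double drainage).
U ≤ 60%: T_v = (π/4)·U² = (π/4)×0.52² = 0.21237.
t = T_v·H_d²/c_v = 0.21237×2.5²/5.2 = 0.2553 years.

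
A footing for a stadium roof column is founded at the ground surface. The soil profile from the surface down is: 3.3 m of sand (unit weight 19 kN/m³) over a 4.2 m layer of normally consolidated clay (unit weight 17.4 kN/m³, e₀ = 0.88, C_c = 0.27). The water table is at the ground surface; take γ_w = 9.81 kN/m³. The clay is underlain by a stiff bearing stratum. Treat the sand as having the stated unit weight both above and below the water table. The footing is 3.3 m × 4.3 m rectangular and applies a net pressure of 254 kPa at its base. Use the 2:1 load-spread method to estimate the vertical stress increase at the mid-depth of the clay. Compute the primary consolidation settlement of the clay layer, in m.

Mid-depth of clay below the ground surface: z = 3.3 + 4.2/2 = 5.4 m.
Total vertical stress at mid-clay: σ_v = 19×3.3 + 17.4×2.1 = 99.24 kPa.
Pore pressure: u = 9.81×(5.4 − 0) = 52.974 kPa.
Initial effective stress: σ'_0 = σ_v − u = 99.24 − 52.974 = 46.266 kPa.
Stress increase at mid-clay by the 2:1 spreading method:
Δσ = qBL/((B+z)(L+z)) = 254×3.3×4.3/((3.3+5.4)(4.3+5.4)) = 42.71 kPa
Final effective stress: σ'_f = σ'_0 + Δσ = 46.266 + 42.71 = 88.976 kPa.
Normally consolidated clay, so the full stress increment lies on the virgin compression line:
S_c = C_c·H/(1+e₀)·log₁₀(σ'_f/σ'_0) = 0.27×4.2/(1+0.88)×log₁₀(88.976/46.266)
    = 0.60319 × 0.28401 = 0.1713 m

S_c ≈ 0.171 m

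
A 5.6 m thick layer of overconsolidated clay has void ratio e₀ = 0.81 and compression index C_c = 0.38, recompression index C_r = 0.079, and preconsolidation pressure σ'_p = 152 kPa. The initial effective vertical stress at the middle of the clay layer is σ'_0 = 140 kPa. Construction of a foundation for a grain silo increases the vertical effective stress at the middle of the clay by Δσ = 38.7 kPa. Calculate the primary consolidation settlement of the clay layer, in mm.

Final effective stress: σ'_f = 140 + 38.7 = 178.7 kPa.
σ'_f = 178.7 > σ'_p = 152 kPa, so the stress path crosses the preconsolidation pressure — recompression up to σ'_p, then virgin compression beyond:
S_c = H/(1+e₀)·[C_r·log₁₀(σ'_p/σ'_0) + C_c·log₁₀(σ'_f/σ'_p)]
    = 5.6/1.81 × [0.079×log₁₀(152/140) + 0.38×log₁₀(178.7/152)]
    = 3.0939 × [0.0028215 + 0.026707] = 0.09136 m

S_c ≈ 91.4 mm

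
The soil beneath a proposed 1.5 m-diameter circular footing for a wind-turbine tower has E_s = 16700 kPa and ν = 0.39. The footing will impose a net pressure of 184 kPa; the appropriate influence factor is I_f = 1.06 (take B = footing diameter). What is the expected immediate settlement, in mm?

S_e ≈ 14.9 mm

Immediate (elastic) settlement: S_e = q·B·(1−ν²)/E_s · I_f.
S_e = 184 × 1.5 × (1 − 0.39²) / 16700 × 1.06
    = 184 × 1.5 × 0.8479 / 16700 × 1.06
    = 0.01485 m = 14.85 mm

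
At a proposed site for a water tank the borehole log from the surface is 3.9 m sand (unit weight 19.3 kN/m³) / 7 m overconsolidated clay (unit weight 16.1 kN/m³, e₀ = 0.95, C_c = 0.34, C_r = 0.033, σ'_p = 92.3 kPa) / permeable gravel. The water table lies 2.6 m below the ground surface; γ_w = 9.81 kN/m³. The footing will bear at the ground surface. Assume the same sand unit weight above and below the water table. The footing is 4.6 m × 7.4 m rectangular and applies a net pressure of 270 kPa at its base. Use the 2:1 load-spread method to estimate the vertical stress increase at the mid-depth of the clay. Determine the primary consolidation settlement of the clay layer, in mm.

S_c ≈ 211 mm

Mid-depth of clay below the ground surface: z = 3.9 + 7/2 = 7.4 m.
Total vertical stress at mid-clay: σ_v = 19.3×3.9 + 16.1×3.5 = 131.62 kPa.
Pore pressure: u = 9.81×(7.4 − 2.6) = 47.088 kPa.
Initial effective stress: σ'_0 = σ_v − u = 131.62 − 47.088 = 84.532 kPa.
Stress increase at mid-clay by the 2:1 spreading method:
Δσ = qBL/((B+z)(L+z)) = 270×4.6×7.4/((4.6+7.4)(7.4+7.4)) = 51.75 kPa
Final effective stress: σ'_f = 84.532 + 51.75 = 136.28 kPa.
σ'_f = 136.28 > σ'_p = 92.3 kPa, so the stress path crosses the preconsolidation pressure — recompression up to σ'_p, then virgin compression beyond:
S_c = H/(1+e₀)·[C_r·log₁₀(σ'_p/σ'_0) + C_c·log₁₀(σ'_f/σ'_p)]
    = 7/1.95 × [0.033×log₁₀(92.3/84.532) + 0.34×log₁₀(136.28/92.3)]
    = 3.5897 × [0.00126 + 0.057538] = 0.2111 m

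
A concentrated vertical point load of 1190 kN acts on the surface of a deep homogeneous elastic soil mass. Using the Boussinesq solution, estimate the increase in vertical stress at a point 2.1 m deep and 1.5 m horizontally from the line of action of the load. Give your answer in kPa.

Δσ_z ≈ 46 kPa

Boussinesq vertical stress below a point load on an elastic half-space:
Δσ_z = 3P/(2πz²) · [1 + (r/z)²]^(−5/2)
r/z = 1.5/2.1 = 0.71429; [1+(r/z)²]^(−5/2) = 0.35679.
Δσ_z = 3×1190/(2π×2.1²) × 0.35679 = 128.84 × 0.35679 = 45.97 kPa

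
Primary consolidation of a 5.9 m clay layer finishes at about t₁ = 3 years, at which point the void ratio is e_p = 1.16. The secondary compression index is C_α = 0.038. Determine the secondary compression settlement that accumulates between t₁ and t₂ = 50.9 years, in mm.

Secondary compression: S_s = C_α·H/(1+e_p)·log₁₀(t₂/t₁)
S_s = 0.038×5.9/(1+1.16)×log₁₀(50.9/3)
    = 0.1038 × 1.23 = 0.1276 m

S_s ≈ 128 mm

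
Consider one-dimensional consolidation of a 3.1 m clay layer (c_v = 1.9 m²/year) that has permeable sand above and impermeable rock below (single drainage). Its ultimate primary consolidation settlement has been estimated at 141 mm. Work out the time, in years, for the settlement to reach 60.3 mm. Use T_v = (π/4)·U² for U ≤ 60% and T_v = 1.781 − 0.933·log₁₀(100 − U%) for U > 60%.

t ≈ 0.727 years

Drainage path length: H_d = H = 3.1 m (single drainage).
U = S(t)/S_ult = 60.3/141 = 0.4277.
U ≤ 60%: T_v = (π/4)·U² = (π/4)×0.42766² = 0.14364.
t = T_v·H_d²/c_v = 0.14364×3.1²/1.9 = 0.7265 years.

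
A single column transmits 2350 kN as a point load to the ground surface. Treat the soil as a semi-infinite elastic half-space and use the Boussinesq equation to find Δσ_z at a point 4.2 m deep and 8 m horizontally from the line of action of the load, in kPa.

Δσ_z ≈ 1.38 kPa

Boussinesq vertical stress below a point load on an elastic half-space:
Δσ_z = 3P/(2πz²) · [1 + (r/z)²]^(−5/2)
r/z = 8/4.2 = 1.9048; [1+(r/z)²]^(−5/2) = 0.021701.
Δσ_z = 3×2350/(2π×4.2²) × 0.021701 = 63.608 × 0.021701 = 1.38 kPa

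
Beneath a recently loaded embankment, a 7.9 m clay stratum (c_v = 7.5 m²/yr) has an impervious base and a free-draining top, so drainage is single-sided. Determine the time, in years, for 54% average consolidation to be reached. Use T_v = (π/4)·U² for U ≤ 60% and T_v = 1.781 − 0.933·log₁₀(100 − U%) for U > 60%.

t ≈ 1.91 years

Drainage path length: H_d = H = 7.9 m (single drainage).
U ≤ 60%: T_v = (π/4)·U² = (π/4)×0.54² = 0.22902.
t = T_v·H_d²/c_v = 0.22902×7.9²/7.5 = 1.906 years.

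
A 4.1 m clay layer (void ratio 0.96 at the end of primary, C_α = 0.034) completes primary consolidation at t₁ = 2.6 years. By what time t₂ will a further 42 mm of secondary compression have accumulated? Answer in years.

t₂ ≈ 10.1 years

S_s = C_α·H/(1+e_p)·log₁₀(t₂/t₁) ⇒ log₁₀(t₂/t₁) = S_s·(1+e_p)/(C_α·H).
log₁₀(t₂/t₁) = 0.042 × (1+0.96) / (0.034×4.1) = 0.5905
t₂ = t₁ × 10^0.5905 = 2.6 × 3.895 = 10.13 years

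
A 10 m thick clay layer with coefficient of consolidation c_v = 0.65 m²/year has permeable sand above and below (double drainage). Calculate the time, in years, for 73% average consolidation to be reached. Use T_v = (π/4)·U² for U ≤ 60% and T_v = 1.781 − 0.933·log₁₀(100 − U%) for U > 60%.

Drainage path length: H_d = H/2 = 5 m (double drainage).
U > 60%: T_v = 1.781 − 0.933·log₁₀(100 − 73) = 0.44554.
t = T_v·H_d²/c_v = 0.44554×5²/0.65 = 17.14 years.

t ≈ 17.1 years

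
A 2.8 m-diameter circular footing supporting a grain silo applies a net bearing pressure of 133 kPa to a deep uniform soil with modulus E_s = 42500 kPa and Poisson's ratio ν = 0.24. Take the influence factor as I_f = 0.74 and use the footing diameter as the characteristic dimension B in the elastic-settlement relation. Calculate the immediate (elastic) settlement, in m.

Immediate (elastic) settlement: S_e = q·B·(1−ν²)/E_s · I_f.
S_e = 133 × 2.8 × (1 − 0.24²) / 42500 × 0.74
    = 133 × 2.8 × 0.9424 / 42500 × 0.74
    = 0.006111 m

S_e ≈ 0.00611 m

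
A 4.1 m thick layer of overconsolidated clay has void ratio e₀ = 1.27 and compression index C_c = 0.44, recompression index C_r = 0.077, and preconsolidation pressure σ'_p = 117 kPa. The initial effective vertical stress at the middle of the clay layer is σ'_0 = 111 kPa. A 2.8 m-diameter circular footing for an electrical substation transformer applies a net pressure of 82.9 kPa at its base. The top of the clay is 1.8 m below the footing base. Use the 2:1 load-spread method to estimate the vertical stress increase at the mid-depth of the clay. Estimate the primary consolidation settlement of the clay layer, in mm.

Mid-depth of clay below the footing base: z = 1.8 + 4.1/2 = 3.85 m.
Stress increase at mid-clay by the 2:1 spreading method:
Δσ ≈ qD²/(D+z)² = 82.9×2.8²/(2.8+3.85)² = 14.697 kPa
Final effective stress: σ'_f = 111 + 14.697 = 125.7 kPa.
σ'_f = 125.7 > σ'_p = 117 kPa, so the stress path crosses the preconsolidation pressure — recompression up to σ'_p, then virgin compression beyond:
S_c = H/(1+e₀)·[C_r·log₁₀(σ'_p/σ'_0) + C_c·log₁₀(σ'_f/σ'_p)]
    = 4.1/2.27 × [0.077×log₁₀(117/111) + 0.44×log₁₀(125.7/117)]
    = 1.8062 × [0.0017604 + 0.013706] = 0.02794 m

S_c ≈ 27.9 mm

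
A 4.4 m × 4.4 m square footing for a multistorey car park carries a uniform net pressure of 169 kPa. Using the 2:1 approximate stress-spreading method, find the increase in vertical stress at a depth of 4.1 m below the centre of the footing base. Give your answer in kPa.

Δσ_z ≈ 45.3 kPa

By the 2:1 method the load spreads at 1 horizontal : 2 vertical, so at depth z the loaded area has grown by z in each plan dimension:
Δσ = qBL/((B+z)(L+z)) = 169×4.4×4.4/((4.4+4.1)(4.4+4.1)) = 45.285 kPa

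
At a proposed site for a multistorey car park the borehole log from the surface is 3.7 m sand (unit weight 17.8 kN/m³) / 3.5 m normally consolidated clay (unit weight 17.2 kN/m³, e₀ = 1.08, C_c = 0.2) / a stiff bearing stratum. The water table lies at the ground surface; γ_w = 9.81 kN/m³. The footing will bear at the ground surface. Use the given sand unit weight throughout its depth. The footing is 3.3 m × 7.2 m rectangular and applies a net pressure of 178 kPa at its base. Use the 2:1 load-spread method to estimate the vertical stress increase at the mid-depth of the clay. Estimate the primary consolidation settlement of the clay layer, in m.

Mid-depth of clay below the ground surface: z = 3.7 + 3.5/2 = 5.45 m.
Total vertical stress at mid-clay: σ_v = 17.8×3.7 + 17.2×1.75 = 95.96 kPa.
Pore pressure: u = 9.81×(5.45 − 0) = 53.465 kPa.
Initial effective stress: σ'_0 = σ_v − u = 95.96 − 53.465 = 42.495 kPa.
Stress increase at mid-clay by the 2:1 spreading method:
Δσ = qBL/((B+z)(L+z)) = 178×3.3×7.2/((3.3+5.45)(7.2+5.45)) = 38.209 kPa
Final effective stress: σ'_f = σ'_0 + Δσ = 42.495 + 38.209 = 80.704 kPa.
Normally consolidated clay, so the full stress increment lies on the virgin compression line:
S_c = C_c·H/(1+e₀)·log₁₀(σ'_f/σ'_0) = 0.2×3.5/(1+1.08)×log₁₀(80.704/42.495)
    = 0.33654 × 0.27856 = 0.09375 m

S_c ≈ 0.0937 m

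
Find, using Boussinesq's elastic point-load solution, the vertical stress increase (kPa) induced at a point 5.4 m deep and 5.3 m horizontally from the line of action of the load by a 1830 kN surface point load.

Δσ_z ≈ 5.55 kPa

Boussinesq vertical stress below a point load on an elastic half-space:
Δσ_z = 3P/(2πz²) · [1 + (r/z)²]^(−5/2)
r/z = 5.3/5.4 = 0.98148; [1+(r/z)²]^(−5/2) = 0.18515.
Δσ_z = 3×1830/(2π×5.4²) × 0.18515 = 29.964 × 0.18515 = 5.548 kPa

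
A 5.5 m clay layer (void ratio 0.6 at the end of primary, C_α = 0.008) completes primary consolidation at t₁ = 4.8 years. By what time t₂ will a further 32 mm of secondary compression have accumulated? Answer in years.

t₂ ≈ 70 years

S_s = C_α·H/(1+e_p)·log₁₀(t₂/t₁) ⇒ log₁₀(t₂/t₁) = S_s·(1+e_p)/(C_α·H).
log₁₀(t₂/t₁) = 0.032 × (1+0.6) / (0.008×5.5) = 1.164
t₂ = t₁ × 10^1.164 = 4.8 × 14.58 = 69.96 years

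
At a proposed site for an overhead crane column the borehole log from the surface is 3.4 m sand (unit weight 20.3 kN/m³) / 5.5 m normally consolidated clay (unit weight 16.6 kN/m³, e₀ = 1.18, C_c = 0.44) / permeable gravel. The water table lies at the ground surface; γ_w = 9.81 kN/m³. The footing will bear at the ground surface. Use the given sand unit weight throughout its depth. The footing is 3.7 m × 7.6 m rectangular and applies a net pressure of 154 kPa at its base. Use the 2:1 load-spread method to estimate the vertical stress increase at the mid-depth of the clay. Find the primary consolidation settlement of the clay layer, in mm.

S_c ≈ 223 mm

Mid-depth of clay below the ground surface: z = 3.4 + 5.5/2 = 6.15 m.
Total vertical stress at mid-clay: σ_v = 20.3×3.4 + 16.6×2.75 = 114.67 kPa.
Pore pressure: u = 9.81×(6.15 − 0) = 60.332 kPa.
Initial effective stress: σ'_0 = σ_v − u = 114.67 − 60.332 = 54.338 kPa.
Stress increase at mid-clay by the 2:1 spreading method:
Δσ = qBL/((B+z)(L+z)) = 154×3.7×7.6/((3.7+6.15)(7.6+6.15)) = 31.974 kPa
Final effective stress: σ'_f = σ'_0 + Δσ = 54.338 + 31.974 = 86.312 kPa.
Normally consolidated clay, so the full stress increment lies on the virgin compression line:
S_c = C_c·H/(1+e₀)·log₁₀(σ'_f/σ'_0) = 0.44×5.5/(1+1.18)×log₁₀(86.312/54.338)
    = 1.1101 × 0.20097 = 0.2231 m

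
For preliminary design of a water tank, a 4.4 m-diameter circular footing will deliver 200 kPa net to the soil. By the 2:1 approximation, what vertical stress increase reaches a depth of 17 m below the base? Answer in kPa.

Δσ_z ≈ 8.45 kPa

By the 2:1 method the load spreads at 1 horizontal : 2 vertical, so at depth z the loaded area has grown by z in each plan dimension:
Δσ ≈ qD²/(D+z)² = 200×4.4²/(4.4+17)² = 8.4549 kPa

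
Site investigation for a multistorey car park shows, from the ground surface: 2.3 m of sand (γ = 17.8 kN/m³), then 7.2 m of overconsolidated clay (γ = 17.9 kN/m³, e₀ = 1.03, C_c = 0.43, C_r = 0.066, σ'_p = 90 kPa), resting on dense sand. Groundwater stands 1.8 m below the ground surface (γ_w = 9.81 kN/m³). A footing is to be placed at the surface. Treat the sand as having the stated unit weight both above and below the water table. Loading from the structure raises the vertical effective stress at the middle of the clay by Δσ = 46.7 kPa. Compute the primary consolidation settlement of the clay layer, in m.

Mid-depth of clay below the ground surface: z = 2.3 + 7.2/2 = 5.9 m.
Total vertical stress at mid-clay: σ_v = 17.8×2.3 + 17.9×3.6 = 105.38 kPa.
Pore pressure: u = 9.81×(5.9 − 1.8) = 40.221 kPa.
Initial effective stress: σ'_0 = σ_v − u = 105.38 − 40.221 = 65.159 kPa.
Final effective stress: σ'_f = 65.159 + 46.7 = 111.86 kPa.
σ'_f = 111.86 > σ'_p = 90 kPa, so the stress path crosses the preconsolidation pressure — recompression up to σ'_p, then virgin compression beyond:
S_c = H/(1+e₀)·[C_r·log₁₀(σ'_p/σ'_0) + C_c·log₁₀(σ'_f/σ'_p)]
    = 7.2/2.03 × [0.066×log₁₀(90/65.159) + 0.43×log₁₀(111.86/90)]
    = 3.5468 × [0.0092577 + 0.040606] = 0.1769 m

S_c ≈ 0.177 m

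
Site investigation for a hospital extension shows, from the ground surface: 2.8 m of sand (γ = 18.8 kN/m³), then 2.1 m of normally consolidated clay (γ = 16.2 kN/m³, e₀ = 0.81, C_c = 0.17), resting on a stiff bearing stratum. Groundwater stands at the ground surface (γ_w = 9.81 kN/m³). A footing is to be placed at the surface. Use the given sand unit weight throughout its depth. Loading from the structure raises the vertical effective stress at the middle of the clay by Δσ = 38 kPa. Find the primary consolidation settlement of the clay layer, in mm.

S_c ≈ 67.2 mm

Mid-depth of clay below the ground surface: z = 2.8 + 2.1/2 = 3.85 m.
Total vertical stress at mid-clay: σ_v = 18.8×2.8 + 16.2×1.05 = 69.65 kPa.
Pore pressure: u = 9.81×(3.85 − 0) = 37.769 kPa.
Initial effective stress: σ'_0 = σ_v − u = 69.65 − 37.769 = 31.881 kPa.
Final effective stress: σ'_f = σ'_0 + Δσ = 31.881 + 38 = 69.881 kPa.
Normally consolidated clay, so the full stress increment lies on the virgin compression line:
S_c = C_c·H/(1+e₀)·log₁₀(σ'_f/σ'_0) = 0.17×2.1/(1+0.81)×log₁₀(69.881/31.881)
    = 0.19724 × 0.34083 = 0.06723 m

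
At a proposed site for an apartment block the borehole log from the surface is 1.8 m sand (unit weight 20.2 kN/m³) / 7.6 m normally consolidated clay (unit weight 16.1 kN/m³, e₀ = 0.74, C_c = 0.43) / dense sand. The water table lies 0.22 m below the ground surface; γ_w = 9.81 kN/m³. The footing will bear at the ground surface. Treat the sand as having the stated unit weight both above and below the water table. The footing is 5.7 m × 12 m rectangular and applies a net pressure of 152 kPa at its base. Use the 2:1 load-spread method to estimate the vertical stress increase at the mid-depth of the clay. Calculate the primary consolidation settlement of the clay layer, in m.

S_c ≈ 0.631 m

Mid-depth of clay below the ground surface: z = 1.8 + 7.6/2 = 5.6 m.
Total vertical stress at mid-clay: σ_v = 20.2×1.8 + 16.1×3.8 = 97.54 kPa.
Pore pressure: u = 9.81×(5.6 − 0.22) = 52.778 kPa.
Initial effective stress: σ'_0 = σ_v − u = 97.54 − 52.778 = 44.762 kPa.
Stress increase at mid-clay by the 2:1 spreading method:
Δσ = qBL/((B+z)(L+z)) = 152×5.7×12/((5.7+5.6)(12+5.6)) = 52.277 kPa
Final effective stress: σ'_f = σ'_0 + Δσ = 44.762 + 52.277 = 97.039 kPa.
Normally consolidated clay, so the full stress increment lies on the virgin compression line:
S_c = C_c·H/(1+e₀)·log₁₀(σ'_f/σ'_0) = 0.43×7.6/(1+0.74)×log₁₀(97.039/44.762)
    = 1.8782 × 0.33604 = 0.6312 m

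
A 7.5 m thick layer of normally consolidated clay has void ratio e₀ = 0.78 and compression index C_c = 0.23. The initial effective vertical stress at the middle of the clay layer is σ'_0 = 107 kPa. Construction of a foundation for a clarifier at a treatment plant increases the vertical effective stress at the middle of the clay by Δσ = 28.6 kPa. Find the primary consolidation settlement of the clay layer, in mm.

S_c ≈ 99.7 mm

Final effective stress: σ'_f = σ'_0 + Δσ = 107 + 28.6 = 135.6 kPa.
Normally consolidated clay, so the full stress increment lies on the virgin compression line:
S_c = C_c·H/(1+e₀)·log₁₀(σ'_f/σ'_0) = 0.23×7.5/(1+0.78)×log₁₀(135.6/107)
    = 0.9691 × 0.10288 = 0.0997 m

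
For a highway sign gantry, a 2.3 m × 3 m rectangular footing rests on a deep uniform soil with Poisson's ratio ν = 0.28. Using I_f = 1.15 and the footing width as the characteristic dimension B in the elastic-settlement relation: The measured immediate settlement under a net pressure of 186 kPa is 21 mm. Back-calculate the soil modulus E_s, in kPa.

S_e = q·B·(1−ν²)/E_s · I_f  ⇒  E_s = q·B·(1−ν²)·I_f / S_e.
E_s = 186 × 2.3 × 0.9216 × 1.15 / 0.021 = 21590 kPa

E_s ≈ 21600 kPa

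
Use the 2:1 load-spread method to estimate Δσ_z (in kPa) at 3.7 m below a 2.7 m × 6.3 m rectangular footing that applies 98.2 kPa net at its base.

By the 2:1 method the load spreads at 1 horizontal : 2 vertical, so at depth z the loaded area has grown by z in each plan dimension:
Δσ = qBL/((B+z)(L+z)) = 98.2×2.7×6.3/((2.7+3.7)(6.3+3.7)) = 26.1 kPa

Δσ_z ≈ 26.1 kPa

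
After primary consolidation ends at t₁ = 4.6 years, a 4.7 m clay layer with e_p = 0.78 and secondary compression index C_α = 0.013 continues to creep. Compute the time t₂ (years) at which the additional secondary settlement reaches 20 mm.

t₂ ≈ 17.6 years

S_s = C_α·H/(1+e_p)·log₁₀(t₂/t₁) ⇒ log₁₀(t₂/t₁) = S_s·(1+e_p)/(C_α·H).
log₁₀(t₂/t₁) = 0.02 × (1+0.78) / (0.013×4.7) = 0.5827
t₂ = t₁ × 10^0.5827 = 4.6 × 3.825 = 17.6 years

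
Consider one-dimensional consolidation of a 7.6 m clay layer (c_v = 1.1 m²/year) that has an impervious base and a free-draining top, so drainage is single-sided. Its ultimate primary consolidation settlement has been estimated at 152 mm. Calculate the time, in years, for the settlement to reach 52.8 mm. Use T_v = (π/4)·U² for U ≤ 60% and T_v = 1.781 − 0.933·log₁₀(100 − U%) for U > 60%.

t ≈ 4.98 years

Drainage path length: H_d = H = 7.6 m (single drainage).
U = S(t)/S_ult = 52.8/152 = 0.3474.
U ≤ 60%: T_v = (π/4)·U² = (π/4)×0.34737² = 0.09477.
t = T_v·H_d²/c_v = 0.09477×7.6²/1.1 = 4.976 years.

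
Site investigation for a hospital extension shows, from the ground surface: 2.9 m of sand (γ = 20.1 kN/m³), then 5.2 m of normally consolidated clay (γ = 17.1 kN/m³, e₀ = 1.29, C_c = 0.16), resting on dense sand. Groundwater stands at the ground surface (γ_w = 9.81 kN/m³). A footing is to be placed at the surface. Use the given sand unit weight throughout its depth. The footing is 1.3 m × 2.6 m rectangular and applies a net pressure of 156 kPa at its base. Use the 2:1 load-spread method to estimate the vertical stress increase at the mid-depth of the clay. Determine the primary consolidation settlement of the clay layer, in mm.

Mid-depth of clay below the ground surface: z = 2.9 + 5.2/2 = 5.5 m.
Total vertical stress at mid-clay: σ_v = 20.1×2.9 + 17.1×2.6 = 102.75 kPa.
Pore pressure: u = 9.81×(5.5 − 0) = 53.955 kPa.
Initial effective stress: σ'_0 = σ_v − u = 102.75 − 53.955 = 48.795 kPa.
Stress increase at mid-clay by the 2:1 spreading method:
Δσ = qBL/((B+z)(L+z)) = 156×1.3×2.6/((1.3+5.5)(2.6+5.5)) = 9.573 kPa
Final effective stress: σ'_f = σ'_0 + Δσ = 48.795 + 9.573 = 58.368 kPa.
Normally consolidated clay, so the full stress increment lies on the virgin compression line:
S_c = C_c·H/(1+e₀)·log₁₀(σ'_f/σ'_0) = 0.16×5.2/(1+1.29)×log₁₀(58.368/48.795)
    = 0.36332 × 0.077799 = 0.02827 m

S_c ≈ 28.3 mm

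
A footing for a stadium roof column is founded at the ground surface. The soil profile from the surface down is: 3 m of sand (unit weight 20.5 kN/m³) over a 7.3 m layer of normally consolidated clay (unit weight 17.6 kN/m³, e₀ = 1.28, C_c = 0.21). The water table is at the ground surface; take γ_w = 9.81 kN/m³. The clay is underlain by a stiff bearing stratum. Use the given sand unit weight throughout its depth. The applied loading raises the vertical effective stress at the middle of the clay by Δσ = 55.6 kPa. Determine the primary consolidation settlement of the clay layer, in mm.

Mid-depth of clay below the ground surface: z = 3 + 7.3/2 = 6.65 m.
Total vertical stress at mid-clay: σ_v = 20.5×3 + 17.6×3.65 = 125.74 kPa.
Pore pressure: u = 9.81×(6.65 − 0) = 65.237 kPa.
Initial effective stress: σ'_0 = σ_v − u = 125.74 − 65.237 = 60.503 kPa.
Final effective stress: σ'_f = σ'_0 + Δσ = 60.503 + 55.6 = 116.1 kPa.
Normally consolidated clay, so the full stress increment lies on the virgin compression line:
S_c = C_c·H/(1+e₀)·log₁₀(σ'_f/σ'_0) = 0.21×7.3/(1+1.28)×log₁₀(116.1/60.503)
    = 0.67237 × 0.28306 = 0.1903 m

S_c ≈ 190 mm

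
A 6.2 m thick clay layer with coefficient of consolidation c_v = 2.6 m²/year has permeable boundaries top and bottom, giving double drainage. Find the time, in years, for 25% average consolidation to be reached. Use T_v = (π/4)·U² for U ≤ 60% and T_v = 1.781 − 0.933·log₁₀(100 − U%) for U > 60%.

Drainage path length: H_d = H/2 = 3.1 m (double drainage).
U ≤ 60%: T_v = (π/4)·U² = (π/4)×0.25² = 0.049087.
t = T_v·H_d²/c_v = 0.049087×3.1²/2.6 = 0.1814 years.

t ≈ 0.181 years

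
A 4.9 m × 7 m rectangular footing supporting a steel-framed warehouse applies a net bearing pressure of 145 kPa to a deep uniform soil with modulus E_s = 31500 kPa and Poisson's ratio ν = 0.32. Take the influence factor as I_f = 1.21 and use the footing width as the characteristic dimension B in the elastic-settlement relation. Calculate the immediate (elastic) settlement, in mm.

S_e ≈ 24.5 mm

Immediate (elastic) settlement: S_e = q·B·(1−ν²)/E_s · I_f.
S_e = 145 × 4.9 × (1 − 0.32²) / 31500 × 1.21
    = 145 × 4.9 × 0.8976 / 31500 × 1.21
    = 0.0245 m = 24.5 mm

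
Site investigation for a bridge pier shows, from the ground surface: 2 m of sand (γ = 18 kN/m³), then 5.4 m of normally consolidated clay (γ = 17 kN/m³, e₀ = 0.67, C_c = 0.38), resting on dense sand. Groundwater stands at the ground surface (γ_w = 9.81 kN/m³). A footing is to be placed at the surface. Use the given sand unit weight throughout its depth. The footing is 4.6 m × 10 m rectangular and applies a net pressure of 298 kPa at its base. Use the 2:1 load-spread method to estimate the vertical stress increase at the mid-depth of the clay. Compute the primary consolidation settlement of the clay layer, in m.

Mid-depth of clay below the ground surface: z = 2 + 5.4/2 = 4.7 m.
Total vertical stress at mid-clay: σ_v = 18×2 + 17×2.7 = 81.9 kPa.
Pore pressure: u = 9.81×(4.7 − 0) = 46.107 kPa.
Initial effective stress: σ'_0 = σ_v − u = 81.9 − 46.107 = 35.793 kPa.
Stress increase at mid-clay by the 2:1 spreading method:
Δσ = qBL/((B+z)(L+z)) = 298×4.6×10/((4.6+4.7)(10+4.7)) = 100.27 kPa
Final effective stress: σ'_f = σ'_0 + Δσ = 35.793 + 100.27 = 136.06 kPa.
Normally consolidated clay, so the full stress increment lies on the virgin compression line:
S_c = C_c·H/(1+e₀)·log₁₀(σ'_f/σ'_0) = 0.38×5.4/(1+0.67)×log₁₀(136.06/35.793)
    = 1.2287 × 0.57993 = 0.7126 m

S_c ≈ 0.713 m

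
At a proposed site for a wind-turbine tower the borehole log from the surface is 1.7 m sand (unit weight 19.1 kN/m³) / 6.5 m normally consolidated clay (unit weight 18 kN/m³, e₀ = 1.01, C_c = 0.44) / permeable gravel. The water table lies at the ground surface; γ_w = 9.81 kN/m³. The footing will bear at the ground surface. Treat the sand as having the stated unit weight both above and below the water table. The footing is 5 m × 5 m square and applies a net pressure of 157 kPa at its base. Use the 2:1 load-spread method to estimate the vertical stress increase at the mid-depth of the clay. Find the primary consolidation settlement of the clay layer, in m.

S_c ≈ 0.408 m

Mid-depth of clay below the ground surface: z = 1.7 + 6.5/2 = 4.95 m.
Total vertical stress at mid-clay: σ_v = 19.1×1.7 + 18×3.25 = 90.97 kPa.
Pore pressure: u = 9.81×(4.95 − 0) = 48.56 kPa.
Initial effective stress: σ'_0 = σ_v − u = 90.97 − 48.56 = 42.41 kPa.
Stress increase at mid-clay by the 2:1 spreading method:
Δσ = qBL/((B+z)(L+z)) = 157×5×5/((5+4.95)(5+4.95)) = 39.645 kPa
Final effective stress: σ'_f = σ'_0 + Δσ = 42.41 + 39.645 = 82.055 kPa.
Normally consolidated clay, so the full stress increment lies on the virgin compression line:
S_c = C_c·H/(1+e₀)·log₁₀(σ'_f/σ'_0) = 0.44×6.5/(1+1.01)×log₁₀(82.055/42.41)
    = 1.4229 × 0.28664 = 0.4079 m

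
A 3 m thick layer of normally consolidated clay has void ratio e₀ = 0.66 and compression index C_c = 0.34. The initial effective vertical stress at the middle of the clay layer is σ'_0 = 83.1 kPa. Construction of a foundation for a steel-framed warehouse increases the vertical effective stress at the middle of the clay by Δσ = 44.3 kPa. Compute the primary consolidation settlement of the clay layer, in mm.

S_c ≈ 114 mm

Final effective stress: σ'_f = σ'_0 + Δσ = 83.1 + 44.3 = 127.4 kPa.
Normally consolidated clay, so the full stress increment lies on the virgin compression line:
S_c = C_c·H/(1+e₀)·log₁₀(σ'_f/σ'_0) = 0.34×3/(1+0.66)×log₁₀(127.4/83.1)
    = 0.61446 × 0.18557 = 0.114 m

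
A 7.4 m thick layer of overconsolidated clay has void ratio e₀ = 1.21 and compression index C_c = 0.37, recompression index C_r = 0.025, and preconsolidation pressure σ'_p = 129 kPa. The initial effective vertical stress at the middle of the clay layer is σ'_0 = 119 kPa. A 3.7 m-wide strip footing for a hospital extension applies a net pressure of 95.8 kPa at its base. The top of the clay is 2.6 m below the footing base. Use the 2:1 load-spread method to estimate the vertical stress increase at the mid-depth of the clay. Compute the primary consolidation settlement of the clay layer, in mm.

Mid-depth of clay below the footing base: z = 2.6 + 7.4/2 = 6.3 m.
Stress increase at mid-clay by the 2:1 spreading method:
Δσ = qB/(B+z) = 95.8×3.7/(3.7+6.3) = 35.446 kPa
Final effective stress: σ'_f = 119 + 35.446 = 154.45 kPa.
σ'_f = 154.45 > σ'_p = 129 kPa, so the stress path crosses the preconsolidation pressure — recompression up to σ'_p, then virgin compression beyond:
S_c = H/(1+e₀)·[C_r·log₁₀(σ'_p/σ'_0) + C_c·log₁₀(σ'_f/σ'_p)]
    = 7.4/2.21 × [0.025×log₁₀(129/119) + 0.37×log₁₀(154.45/129)]
    = 3.3484 × [0.00087607 + 0.028933] = 0.09981 m

S_c ≈ 99.8 mm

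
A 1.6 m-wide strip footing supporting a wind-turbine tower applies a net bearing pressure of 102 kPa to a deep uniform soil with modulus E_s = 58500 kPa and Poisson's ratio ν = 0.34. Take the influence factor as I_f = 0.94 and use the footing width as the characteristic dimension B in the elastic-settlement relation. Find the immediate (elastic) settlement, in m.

S_e ≈ 0.00232 m

Immediate (elastic) settlement: S_e = q·B·(1−ν²)/E_s · I_f.
S_e = 102 × 1.6 × (1 − 0.34²) / 58500 × 0.94
    = 102 × 1.6 × 0.8844 / 58500 × 0.94
    = 0.002319 m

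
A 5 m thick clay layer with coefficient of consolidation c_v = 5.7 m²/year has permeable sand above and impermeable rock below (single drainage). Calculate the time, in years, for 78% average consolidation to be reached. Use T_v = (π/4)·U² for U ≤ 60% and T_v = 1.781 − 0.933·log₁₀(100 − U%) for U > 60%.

t ≈ 2.32 years

Drainage path length: H_d = H = 5 m (single drainage).
U > 60%: T_v = 1.781 − 0.933·log₁₀(100 − 78) = 0.52852.
t = T_v·H_d²/c_v = 0.52852×5²/5.7 = 2.318 years.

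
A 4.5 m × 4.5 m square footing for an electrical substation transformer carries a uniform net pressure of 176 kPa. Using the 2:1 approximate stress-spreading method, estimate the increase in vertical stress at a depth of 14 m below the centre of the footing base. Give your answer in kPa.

By the 2:1 method the load spreads at 1 horizontal : 2 vertical, so at depth z the loaded area has grown by z in each plan dimension:
Δσ = qBL/((B+z)(L+z)) = 176×4.5×4.5/((4.5+14)(4.5+14)) = 10.413 kPa

Δσ_z ≈ 10.4 kPa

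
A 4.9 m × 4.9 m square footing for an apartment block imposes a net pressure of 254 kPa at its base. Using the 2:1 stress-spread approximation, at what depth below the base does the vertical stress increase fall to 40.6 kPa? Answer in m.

2:1 spreading — at depth z the loaded area has grown by z in each plan dimension:
qB²/(B+z)² = Δσ_z ⇒ z = B(√(q/Δσ_z) − 1) = 4.9×(√(254/40.6) − 1) = 7.356 m

z ≈ 7.36 m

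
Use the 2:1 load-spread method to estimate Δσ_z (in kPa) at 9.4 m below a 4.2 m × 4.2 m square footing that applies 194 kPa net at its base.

By the 2:1 method the load spreads at 1 horizontal : 2 vertical, so at depth z the loaded area has grown by z in each plan dimension:
Δσ = qBL/((B+z)(L+z)) = 194×4.2×4.2/((4.2+9.4)(4.2+9.4)) = 18.502 kPa

Δσ_z ≈ 18.5 kPa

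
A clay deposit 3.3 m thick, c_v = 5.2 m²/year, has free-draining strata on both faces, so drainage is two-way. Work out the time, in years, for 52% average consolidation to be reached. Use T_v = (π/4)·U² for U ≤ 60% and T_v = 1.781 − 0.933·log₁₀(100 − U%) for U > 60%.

t ≈ 0.111 years

Drainage path length: H_d = H/2 = 1.65 m (double drainage).
U ≤ 60%: T_v = (π/4)·U² = (π/4)×0.52² = 0.21237.
t = T_v·H_d²/c_v = 0.21237×1.65²/5.2 = 0.1112 years.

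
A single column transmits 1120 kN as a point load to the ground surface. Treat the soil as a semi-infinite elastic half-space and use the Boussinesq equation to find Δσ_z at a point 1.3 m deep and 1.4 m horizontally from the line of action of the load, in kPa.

Boussinesq vertical stress below a point load on an elastic half-space:
Δσ_z = 3P/(2πz²) · [1 + (r/z)²]^(−5/2)
r/z = 1.4/1.3 = 1.0769; [1+(r/z)²]^(−5/2) = 0.14588.
Δσ_z = 3×1120/(2π×1.3²) × 0.14588 = 316.43 × 0.14588 = 46.16 kPa

Δσ_z ≈ 46.2 kPa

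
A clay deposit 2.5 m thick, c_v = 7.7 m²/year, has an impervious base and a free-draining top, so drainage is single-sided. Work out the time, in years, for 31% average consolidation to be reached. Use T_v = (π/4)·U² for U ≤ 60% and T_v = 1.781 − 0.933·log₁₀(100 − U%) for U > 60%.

t ≈ 0.0613 years

Drainage path length: H_d = H = 2.5 m (single drainage).
U ≤ 60%: T_v = (π/4)·U² = (π/4)×0.31² = 0.075477.
t = T_v·H_d²/c_v = 0.075477×2.5²/7.7 = 0.06126 years.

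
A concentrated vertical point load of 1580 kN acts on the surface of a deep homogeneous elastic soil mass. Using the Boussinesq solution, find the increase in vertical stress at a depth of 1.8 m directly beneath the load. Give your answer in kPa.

Boussinesq vertical stress below a point load on an elastic half-space:
Δσ_z = 3P/(2πz²) · [1 + (r/z)²]^(−5/2)
r/z = 0/1.8 = 0; [1+(r/z)²]^(−5/2) = 1.
Δσ_z = 3×1580/(2π×1.8²) × 1 = 232.84 × 1 = 232.8 kPa

Δσ_z ≈ 233 kPa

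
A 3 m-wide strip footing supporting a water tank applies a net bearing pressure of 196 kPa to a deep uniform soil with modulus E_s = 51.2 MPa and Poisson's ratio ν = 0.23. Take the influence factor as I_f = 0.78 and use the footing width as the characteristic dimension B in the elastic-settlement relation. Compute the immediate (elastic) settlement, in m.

Immediate (elastic) settlement: S_e = q·B·(1−ν²)/E_s · I_f.
E_s = 51.2 MPa = 51200 kPa.
S_e = 196 × 3 × (1 − 0.23²) / 51200 × 0.78
    = 196 × 3 × 0.9471 / 51200 × 0.78
    = 0.008484 m

S_e ≈ 0.00848 m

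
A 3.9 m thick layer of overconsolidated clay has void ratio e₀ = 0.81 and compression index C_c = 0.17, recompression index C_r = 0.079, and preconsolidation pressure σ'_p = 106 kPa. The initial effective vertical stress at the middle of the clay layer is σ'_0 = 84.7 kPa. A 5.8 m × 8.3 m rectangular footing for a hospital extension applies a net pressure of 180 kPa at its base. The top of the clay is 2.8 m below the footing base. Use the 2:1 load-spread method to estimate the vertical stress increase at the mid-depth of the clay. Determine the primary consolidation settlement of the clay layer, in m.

Mid-depth of clay below the footing base: z = 2.8 + 3.9/2 = 4.75 m.
Stress increase at mid-clay by the 2:1 spreading method:
Δσ = qBL/((B+z)(L+z)) = 180×5.8×8.3/((5.8+4.75)(8.3+4.75)) = 62.938 kPa
Final effective stress: σ'_f = 84.7 + 62.938 = 147.64 kPa.
σ'_f = 147.64 > σ'_p = 106 kPa, so the stress path crosses the preconsolidation pressure — recompression up to σ'_p, then virgin compression beyond:
S_c = H/(1+e₀)·[C_r·log₁₀(σ'_p/σ'_0) + C_c·log₁₀(σ'_f/σ'_p)]
    = 3.9/1.81 × [0.079×log₁₀(106/84.7) + 0.17×log₁₀(147.64/106)]
    = 2.1547 × [0.0076964 + 0.024463] = 0.06929 m

S_c ≈ 0.0693 m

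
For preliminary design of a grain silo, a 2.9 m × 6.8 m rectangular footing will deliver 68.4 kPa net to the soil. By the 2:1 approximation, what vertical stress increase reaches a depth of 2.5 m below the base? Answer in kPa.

By the 2:1 method the load spreads at 1 horizontal : 2 vertical, so at depth z the loaded area has grown by z in each plan dimension:
Δσ = qBL/((B+z)(L+z)) = 68.4×2.9×6.8/((2.9+2.5)(6.8+2.5)) = 26.859 kPa

Δσ_z ≈ 26.9 kPa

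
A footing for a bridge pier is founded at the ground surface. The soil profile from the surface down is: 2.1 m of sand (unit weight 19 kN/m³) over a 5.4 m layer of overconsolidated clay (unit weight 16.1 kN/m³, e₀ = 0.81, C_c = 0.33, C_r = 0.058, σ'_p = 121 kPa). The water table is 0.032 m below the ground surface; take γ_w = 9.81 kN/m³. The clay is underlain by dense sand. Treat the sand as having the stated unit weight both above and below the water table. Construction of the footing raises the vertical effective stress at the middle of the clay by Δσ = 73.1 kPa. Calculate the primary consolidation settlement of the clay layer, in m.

Mid-depth of clay below the ground surface: z = 2.1 + 5.4/2 = 4.8 m.
Total vertical stress at mid-clay: σ_v = 19×2.1 + 16.1×2.7 = 83.37 kPa.
Pore pressure: u = 9.81×(4.8 − 0.032) = 46.774 kPa.
Initial effective stress: σ'_0 = σ_v − u = 83.37 − 46.774 = 36.596 kPa.
Final effective stress: σ'_f = 36.596 + 73.1 = 109.7 kPa.
σ'_f = 109.7 ≤ σ'_p = 121 kPa, so the clay remains overconsolidated and only the recompression index applies:
S_c = C_r·H/(1+e₀)·log₁₀(σ'_f/σ'_0) = 0.058×5.4/1.81×log₁₀(109.7/36.596)
    = 0.17304 × 0.47677 = 0.0825 m

S_c ≈ 0.0825 m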